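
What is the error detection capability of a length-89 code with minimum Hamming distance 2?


Detection capability = d_min - 1 = 2 - 1 = 1

1 errors


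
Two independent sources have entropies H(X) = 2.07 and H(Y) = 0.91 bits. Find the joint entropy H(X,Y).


For independent variables, H(X,Y) = H(X) + H(Y) = 2.07 + 0.91 = 2.98

2.98 bits


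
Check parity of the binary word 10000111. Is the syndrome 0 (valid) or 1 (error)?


Syndrome = XOR of all bits = 1 XOR 0 XOR 0 XOR 0 XOR 0 XOR 1 XOR 1 XOR 1 = 0

0


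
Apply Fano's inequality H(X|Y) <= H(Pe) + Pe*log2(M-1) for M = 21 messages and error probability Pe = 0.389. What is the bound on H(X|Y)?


H(Pe) = -Pe*log2(Pe) - (1-Pe)*log2(1-Pe) = -0.389*log2(0.389) - 0.611*log2(0.611) = 0.529879 + 0.434272 = 0.9642. Pe*log2(M-1) = 0.389*log2(20) = 1.681230. Bound = H(Pe) + Pe*log2(M-1) = 0.529879 + 0.434272 + 1.681230 = 2.6454

2.6454 bits


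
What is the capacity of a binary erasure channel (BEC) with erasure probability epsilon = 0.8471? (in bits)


C = 1 - epsilon = 1 - 0.8471 = 0.1529

0.1529 bits


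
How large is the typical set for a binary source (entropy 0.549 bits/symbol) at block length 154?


log2|A_typical| = nH = 154 * 0.549 = 84.546, so |A_typical| ~ 2^84.546 = 2.824e+25

2.824e+25


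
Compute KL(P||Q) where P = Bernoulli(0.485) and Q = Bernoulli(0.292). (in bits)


KL = p*log2(p/q) + (1-p)*log2((1-p)/(1-q)) = 0.485*log2(0.485/0.292) + 0.515*log2(0.515/0.708) = 0.1186

0.1186 bits


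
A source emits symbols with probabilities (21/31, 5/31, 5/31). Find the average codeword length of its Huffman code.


Huffman construction (repeatedly merge the two least-probable nodes; each merge adds 1 bit to every symbol beneath it): 5/31 + 5/31 = 10/31; 10/31 + 21/31 = 1. Resulting codeword lengths (in the order the probabilities were given): (1, 2, 2). L_avg = sum(p_i * l_i) = 21/31*1 + 5/31*2 + 5/31*2 = 41/31 = 1.3226

1.3226 bits


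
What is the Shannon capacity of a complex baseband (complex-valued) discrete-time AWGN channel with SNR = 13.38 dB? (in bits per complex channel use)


SNR_linear = 10^(13.38/10) = 21.7771; C = log2(1 + SNR_linear) = log2(1 + 21.7771) = 4.5095

4.5095 bits/channel use


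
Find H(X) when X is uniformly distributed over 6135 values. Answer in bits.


H = log2(n) = log2(6135) = 12.5828

12.5828 bits


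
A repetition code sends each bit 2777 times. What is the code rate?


Rate = k/n = 1/2777

1/2777


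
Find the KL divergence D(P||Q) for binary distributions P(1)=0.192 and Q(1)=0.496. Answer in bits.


KL = p*log2(p/q) + (1-p)*log2((1-p)/(1-q)) = 0.192*log2(0.192/0.496) + 0.808*log2(0.808/0.504) = 0.2873

0.2873 bits


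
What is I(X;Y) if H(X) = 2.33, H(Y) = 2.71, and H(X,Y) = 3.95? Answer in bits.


I(X;Y) = H(X) + H(Y) - H(X,Y) = 2.33 + 2.71 - 3.95 = 1.09

1.09 bits


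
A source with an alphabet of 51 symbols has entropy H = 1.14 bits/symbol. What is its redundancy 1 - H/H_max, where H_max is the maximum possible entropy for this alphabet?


H_max = log2(K) = log2(51) = 5.6724 bits/symbol. Redundancy = 1 - H/H_max = 1 - 1.14/5.6724 = 1 - 0.201 = 0.799

0.799


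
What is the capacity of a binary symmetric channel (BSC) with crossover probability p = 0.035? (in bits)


H(p) = -p*log2(p) - (1-p)*log2(1-p) = -0.035*log2(0.035) - 0.965*log2(0.965) = 0.169278 + 0.049600 = 0.2189. C = 1 - H(p) = 1 - 0.2189 = 0.7811

0.7811 bits


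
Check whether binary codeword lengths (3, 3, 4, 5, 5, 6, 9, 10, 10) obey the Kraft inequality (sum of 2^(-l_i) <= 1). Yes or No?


Kraft sum = sum(2^(-l_i)) = 0.3945, need <= 1. Result: satisfied (a binary prefix-free code with these lengths exists)

Yes


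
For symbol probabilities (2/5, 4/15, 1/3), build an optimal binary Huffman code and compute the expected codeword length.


Huffman construction (repeatedly merge the two least-probable nodes; each merge adds 1 bit to every symbol beneath it): 4/15 + 1/3 = 3/5; 2/5 + 3/5 = 1. Resulting codeword lengths (in the order the probabilities were given): (1, 2, 2). L_avg = sum(p_i * l_i) = 2/5*1 + 4/15*2 + 1/3*2 = 8/5 = 1.6

1.6 bits


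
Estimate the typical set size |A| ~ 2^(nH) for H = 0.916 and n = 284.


log2|A_typical| = nH = 284 * 0.916 = 260.144, so |A_typical| ~ 2^260.144 = 2.047e+78

2.047e+78


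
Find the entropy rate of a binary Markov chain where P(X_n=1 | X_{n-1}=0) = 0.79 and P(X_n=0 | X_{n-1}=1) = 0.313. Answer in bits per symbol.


Stationary distribution: pi_0 = p10/(p01+p10) = 0.2838, pi_1 = 0.7162. Entropy rate H' = pi_0*H(p01) + pi_1*H(p10) = 0.2838*0.7415 + 0.7162*0.8966 = 0.8526

0.8526 bits/symbol


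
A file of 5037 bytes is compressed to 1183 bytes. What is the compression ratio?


Ratio = original / compressed = 5037 / 1183 = 4.2578

4.2578


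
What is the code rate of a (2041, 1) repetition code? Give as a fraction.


Rate = k/n = 1/2041

1/2041


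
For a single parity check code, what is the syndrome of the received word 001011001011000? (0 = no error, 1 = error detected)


Syndrome = XOR of all bits = 0 XOR 0 XOR 1 XOR 0 XOR 1 XOR 1 XOR 0 XOR 0 XOR 1 XOR 0 XOR 1 XOR 1 XOR 0 XOR 0 XOR 0 = 0

0


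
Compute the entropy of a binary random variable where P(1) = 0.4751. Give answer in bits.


H = -p*log2(p) - (1-p)*log2(1-p). -0.4751*log2(0.4751) = 0.510113; -0.5249*log2(0.5249) = 0.488097. H = 0.510113 + 0.488097 = 0.9982

0.9982 bits


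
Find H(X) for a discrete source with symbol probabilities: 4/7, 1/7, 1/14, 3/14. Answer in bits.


H = -sum(p_i * log2(p_i)). Terms: -(4/7)*log2(4/7) = 0.461346; -(1/7)*log2(1/7) = 0.401051; -(1/14)*log2(1/14) = 0.271954; -(3/14)*log2(3/14) = 0.476227. H = 0.461346 + 0.401051 + 0.271954 + 0.476227 = 1.6106

1.6106 bits


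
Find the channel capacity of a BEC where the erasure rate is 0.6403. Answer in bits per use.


C = 1 - epsilon = 1 - 0.6403 = 0.3597

0.3597 bits


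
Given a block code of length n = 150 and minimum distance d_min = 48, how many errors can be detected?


Detection capability = d_min - 1 = 48 - 1 = 47

47 errors


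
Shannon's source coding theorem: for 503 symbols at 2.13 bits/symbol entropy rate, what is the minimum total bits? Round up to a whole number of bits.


Minimum bits >= n * H = 503 * 2.13 = 1071.39, rounded up to a whole number of bits = 1072

1072 bits


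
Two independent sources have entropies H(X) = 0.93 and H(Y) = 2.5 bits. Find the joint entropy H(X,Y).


For independent variables, H(X,Y) = H(X) + H(Y) = 0.93 + 2.5 = 3.43

3.43 bits


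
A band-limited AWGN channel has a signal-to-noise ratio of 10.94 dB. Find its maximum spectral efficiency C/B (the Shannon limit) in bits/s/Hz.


SNR_linear = 10^(10.94/10) = 12.4165; C/B = log2(1 + SNR_linear) = log2(1 + 12.4165) = 3.7459

3.7459 bits/s/Hz


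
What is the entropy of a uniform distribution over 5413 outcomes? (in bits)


H = log2(n) = log2(5413) = 12.4022

12.4022 bits


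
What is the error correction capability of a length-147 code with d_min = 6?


Correction capability = floor((d-1)/2) = floor((6-1)/2) = 2

2 errors


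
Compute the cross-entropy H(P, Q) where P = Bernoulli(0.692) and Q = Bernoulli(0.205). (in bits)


H(P,Q) = -p*log2(q) - (1-p)*log2(1-q). -0.692*log2(0.205) = 1.582122; -0.308*log2(0.795) = 0.101940. H(P,Q) = 1.582122 + 0.101940 = 1.6841

1.6841 bits


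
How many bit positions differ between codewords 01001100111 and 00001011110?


Count differing positions: . ^ . . . ^ ^ ^ . . ^ = 5 differences

5


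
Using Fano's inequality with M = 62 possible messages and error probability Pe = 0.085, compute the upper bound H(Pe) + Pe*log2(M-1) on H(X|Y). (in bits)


H(Pe) = -Pe*log2(Pe) - (1-Pe)*log2(1-Pe) = -0.085*log2(0.085) - 0.915*log2(0.915) = 0.302293 + 0.117263 = 0.4196. Pe*log2(M-1) = 0.085*log2(61) = 0.504113. Bound = H(Pe) + Pe*log2(M-1) = 0.302293 + 0.117263 + 0.504113 = 0.9237

0.9237 bits


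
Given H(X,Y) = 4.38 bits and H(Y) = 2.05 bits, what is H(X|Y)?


H(X|Y) = H(X,Y) - H(Y) = 4.38 - 2.05 = 2.33

2.33 bits


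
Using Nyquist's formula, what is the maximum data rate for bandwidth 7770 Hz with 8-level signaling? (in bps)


Rate = 2 * B * log2(M) = 2 * 7770 * 3.0 = 46620.0

46620.0 bps


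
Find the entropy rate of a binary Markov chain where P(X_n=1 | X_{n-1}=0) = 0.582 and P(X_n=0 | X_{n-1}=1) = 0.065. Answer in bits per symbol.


Stationary distribution: pi_0 = p10/(p01+p10) = 0.1005, pi_1 = 0.8995. Entropy rate H' = pi_0*H(p01) + pi_1*H(p10) = 0.1005*0.9805 + 0.8995*0.347 = 0.4106

0.4106 bits/symbol


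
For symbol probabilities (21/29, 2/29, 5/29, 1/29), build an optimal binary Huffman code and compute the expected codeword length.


Huffman construction (repeatedly merge the two least-probable nodes; each merge adds 1 bit to every symbol beneath it): 1/29 + 2/29 = 3/29; 3/29 + 5/29 = 8/29; 8/29 + 21/29 = 1. Resulting codeword lengths (in the order the probabilities were given): (1, 3, 2, 3). L_avg = sum(p_i * l_i) = 21/29*1 + 2/29*3 + 5/29*2 + 1/29*3 = 40/29 = 1.3793

1.3793 bits


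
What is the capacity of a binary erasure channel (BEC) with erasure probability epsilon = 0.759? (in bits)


C = 1 - epsilon = 1 - 0.759 = 0.241

0.241 bits


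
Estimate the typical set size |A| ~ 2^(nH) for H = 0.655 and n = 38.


log2|A_typical| = nH = 38 * 0.655 = 24.89, so |A_typical| ~ 2^24.89 = 3.109e+07

3.109e+07


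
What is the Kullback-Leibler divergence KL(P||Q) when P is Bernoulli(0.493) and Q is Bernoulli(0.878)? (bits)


KL = p*log2(p/q) + (1-p)*log2((1-p)/(1-q)) = 0.493*log2(0.493/0.878) + 0.507*log2(0.507/0.122) = 0.6314

0.6314 bits


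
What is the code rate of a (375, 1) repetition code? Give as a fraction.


Rate = k/n = 1/375

1/375


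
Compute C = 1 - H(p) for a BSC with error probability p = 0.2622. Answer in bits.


H(p) = -p*log2(p) - (1-p)*log2(1-p) = -0.2622*log2(0.2622) - 0.7378*log2(0.7378) = 0.506376 + 0.323672 = 0.83. C = 1 - H(p) = 1 - 0.83 = 0.17

0.17 bits


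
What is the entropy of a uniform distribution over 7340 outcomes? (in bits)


H = log2(n) = log2(7340) = 12.8416

12.8416 bits


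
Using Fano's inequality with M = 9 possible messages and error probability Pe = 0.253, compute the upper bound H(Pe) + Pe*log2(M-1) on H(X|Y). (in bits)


H(Pe) = -Pe*log2(Pe) - (1-Pe)*log2(1-Pe) = -0.253*log2(0.253) - 0.747*log2(0.747) = 0.501646 + 0.314352 = 0.816. Pe*log2(M-1) = 0.253*log2(8) = 0.759000. Bound = H(Pe) + Pe*log2(M-1) = 0.501646 + 0.314352 + 0.759000 = 1.575

1.575 bits


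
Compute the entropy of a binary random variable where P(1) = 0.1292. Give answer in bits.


H = -p*log2(p) - (1-p)*log2(1-p). -0.1292*log2(0.1292) = 0.381440; -0.8708*log2(0.8708) = 0.173800. H = 0.381440 + 0.173800 = 0.5552

0.5552 bits


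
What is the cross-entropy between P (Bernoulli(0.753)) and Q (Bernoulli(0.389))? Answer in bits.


H(P,Q) = -p*log2(q) - (1-p)*log2(1-q). -0.753*log2(0.389) = 1.025705; -0.247*log2(0.611) = 0.175557. H(P,Q) = 1.025705 + 0.175557 = 1.2013

1.2013 bits


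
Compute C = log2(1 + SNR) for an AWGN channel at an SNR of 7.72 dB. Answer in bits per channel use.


SNR_linear = 10^(7.72/10) = 5.9156; C = log2(1 + SNR_linear) = log2(1 + 5.9156) = 2.7899

2.7899 bits/channel use


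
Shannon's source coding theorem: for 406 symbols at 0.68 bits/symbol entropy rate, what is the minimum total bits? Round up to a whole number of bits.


Minimum bits >= n * H = 406 * 0.68 = 276.08, rounded up to a whole number of bits = 277

277 bits


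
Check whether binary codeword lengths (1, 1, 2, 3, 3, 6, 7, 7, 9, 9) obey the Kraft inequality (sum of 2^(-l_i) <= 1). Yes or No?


Kraft sum = sum(2^(-l_i)) = 1.5352, need <= 1. Result: violated (a binary prefix-free code with these lengths cannot exist)

No


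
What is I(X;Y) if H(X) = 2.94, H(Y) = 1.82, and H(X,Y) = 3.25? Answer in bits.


I(X;Y) = H(X) + H(Y) - H(X,Y) = 2.94 + 1.82 - 3.25 = 1.51

1.51 bits


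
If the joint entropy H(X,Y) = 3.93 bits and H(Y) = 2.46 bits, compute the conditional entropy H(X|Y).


H(X|Y) = H(X,Y) - H(Y) = 3.93 - 2.46 = 1.47

1.47 bits


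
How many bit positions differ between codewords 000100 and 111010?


Count differing positions: ^ ^ ^ ^ ^ . = 5 differences

5


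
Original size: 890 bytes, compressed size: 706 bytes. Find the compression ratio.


Ratio = original / compressed = 890 / 706 = 1.2606

1.2606


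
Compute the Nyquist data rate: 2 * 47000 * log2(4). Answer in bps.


Rate = 2 * B * log2(M) = 2 * 47000 * 2.0 = 188000.0

188000.0 bps


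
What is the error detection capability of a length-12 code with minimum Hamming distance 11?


Detection capability = d_min - 1 = 11 - 1 = 10

10 errors


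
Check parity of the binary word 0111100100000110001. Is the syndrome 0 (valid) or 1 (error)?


Syndrome = XOR of all bits = 0 XOR 1 XOR 1 XOR 1 XOR 1 XOR 0 XOR 0 XOR 1 XOR 0 XOR 0 XOR 0 XOR 0 XOR 0 XOR 1 XOR 1 XOR 0 XOR 0 XOR 0 XOR 1 = 0

0


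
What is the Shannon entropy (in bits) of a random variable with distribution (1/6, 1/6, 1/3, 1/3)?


H = -sum(p_i * log2(p_i)). Terms: -(1/6)*log2(1/6) = 0.430827; -(1/6)*log2(1/6) = 0.430827; -(1/3)*log2(1/3) = 0.528321; -(1/3)*log2(1/3) = 0.528321. H = 0.430827 + 0.430827 + 0.528321 + 0.528321 = 1.9183

1.9183 bits


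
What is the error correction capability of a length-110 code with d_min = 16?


Correction capability = floor((d-1)/2) = floor((16-1)/2) = 7

7 errors


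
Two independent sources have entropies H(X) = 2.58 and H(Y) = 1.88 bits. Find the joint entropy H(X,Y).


For independent variables, H(X,Y) = H(X) + H(Y) = 2.58 + 1.88 = 4.46

4.46 bits


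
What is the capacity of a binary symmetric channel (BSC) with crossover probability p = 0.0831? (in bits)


H(p) = -p*log2(p) - (1-p)*log2(1-p) = -0.0831*log2(0.0831) - 0.9169*log2(0.9169) = 0.298247 + 0.114763 = 0.413. C = 1 - H(p) = 1 - 0.413 = 0.587

0.587 bits


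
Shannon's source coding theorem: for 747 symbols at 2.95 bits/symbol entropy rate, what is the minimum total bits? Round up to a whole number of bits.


Minimum bits >= n * H = 747 * 2.95 = 2203.65, rounded up to a whole number of bits = 2204

2204 bits


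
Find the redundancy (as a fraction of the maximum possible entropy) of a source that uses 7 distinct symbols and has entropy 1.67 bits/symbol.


H_max = log2(K) = log2(7) = 2.8074 bits/symbol. Redundancy = 1 - H/H_max = 1 - 1.67/2.8074 = 1 - 0.5949 = 0.4051

0.4051


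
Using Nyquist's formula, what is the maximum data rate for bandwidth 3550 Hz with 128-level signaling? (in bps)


Rate = 2 * B * log2(M) = 2 * 3550 * 7.0 = 49700.0

49700.0 bps


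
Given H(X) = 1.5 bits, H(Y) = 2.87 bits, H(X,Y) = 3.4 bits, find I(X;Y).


I(X;Y) = H(X) + H(Y) - H(X,Y) = 1.5 + 2.87 - 3.4 = 0.97

0.97 bits


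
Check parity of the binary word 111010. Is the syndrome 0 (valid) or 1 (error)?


Syndrome = XOR of all bits = 1 XOR 1 XOR 1 XOR 0 XOR 1 XOR 0 = 0

0


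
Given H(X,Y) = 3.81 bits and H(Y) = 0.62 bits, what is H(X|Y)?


H(X|Y) = H(X,Y) - H(Y) = 3.81 - 0.62 = 3.19

3.19 bits


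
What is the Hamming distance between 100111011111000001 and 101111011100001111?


Count differing positions: . . ^ . . . . . . . ^ ^ . . ^ ^ ^ . = 6 differences

6


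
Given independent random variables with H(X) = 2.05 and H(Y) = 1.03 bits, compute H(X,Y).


For independent variables, H(X,Y) = H(X) + H(Y) = 2.05 + 1.03 = 3.08

3.08 bits


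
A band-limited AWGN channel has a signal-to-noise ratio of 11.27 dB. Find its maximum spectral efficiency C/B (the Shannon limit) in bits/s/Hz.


SNR_linear = 10^(11.27/10) = 13.3968; C/B = log2(1 + SNR_linear) = log2(1 + 13.3968) = 3.8477

3.8477 bits/s/Hz


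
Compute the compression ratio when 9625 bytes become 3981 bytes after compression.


Ratio = original / compressed = 9625 / 3981 = 2.4177

2.4177


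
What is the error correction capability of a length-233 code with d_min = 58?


Correction capability = floor((d-1)/2) = floor((58-1)/2) = 28

28 errors


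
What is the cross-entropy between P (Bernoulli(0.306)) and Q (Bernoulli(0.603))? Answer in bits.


H(P,Q) = -p*log2(q) - (1-p)*log2(1-q). -0.306*log2(0.603) = 0.223310; -0.694*log2(0.397) = 0.924956. H(P,Q) = 0.223310 + 0.924956 = 1.1483

1.1483 bits


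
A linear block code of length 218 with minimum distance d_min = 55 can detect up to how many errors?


Detection capability = d_min - 1 = 55 - 1 = 54

54 errors


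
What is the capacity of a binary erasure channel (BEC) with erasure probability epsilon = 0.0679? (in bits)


C = 1 - epsilon = 1 - 0.0679 = 0.9321

0.9321 bits


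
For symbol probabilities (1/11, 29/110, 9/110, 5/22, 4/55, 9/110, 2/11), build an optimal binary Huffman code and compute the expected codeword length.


Huffman construction (repeatedly merge the two least-probable nodes; each merge adds 1 bit to every symbol beneath it): 4/55 + 9/110 = 17/110; 9/110 + 1/11 = 19/110; 17/110 + 19/110 = 18/55; 2/11 + 5/22 = 9/22; 29/110 + 18/55 = 13/22; 9/22 + 13/22 = 1. Resulting codeword lengths (in the order the probabilities were given): (4, 2, 4, 2, 4, 4, 2). L_avg = sum(p_i * l_i) = 1/11*4 + 29/110*2 + 9/110*4 + 5/22*2 + 4/55*4 + 9/110*4 + 2/11*2 = 146/55 = 2.6545

2.6545 bits


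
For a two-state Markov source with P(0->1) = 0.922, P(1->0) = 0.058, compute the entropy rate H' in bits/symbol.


Stationary distribution: pi_0 = p10/(p01+p10) = 0.0592, pi_1 = 0.9408. Entropy rate H' = pi_0*H(p01) + pi_1*H(p10) = 0.0592*0.3951 + 0.9408*0.3195 = 0.3239

0.3239 bits/symbol


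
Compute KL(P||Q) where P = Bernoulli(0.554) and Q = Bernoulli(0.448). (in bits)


KL = p*log2(p/q) + (1-p)*log2((1-p)/(1-q)) = 0.554*log2(0.554/0.448) + 0.446*log2(0.446/0.552) = 0.0325

0.0325 bits


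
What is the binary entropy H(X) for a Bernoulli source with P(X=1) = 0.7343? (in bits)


H = -p*log2(p) - (1-p)*log2(1-p). -0.7343*log2(0.7343) = 0.327174; -0.2657*log2(0.2657) = 0.508053. H = 0.327174 + 0.508053 = 0.8352

0.8352 bits


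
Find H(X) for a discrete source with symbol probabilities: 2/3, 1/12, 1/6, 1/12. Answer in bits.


H = -sum(p_i * log2(p_i)). Terms: -(2/3)*log2(2/3) = 0.389975; -(1/12)*log2(1/12) = 0.298747; -(1/6)*log2(1/6) = 0.430827; -(1/12)*log2(1/12) = 0.298747. H = 0.389975 + 0.298747 + 0.430827 + 0.298747 = 1.4183

1.4183 bits


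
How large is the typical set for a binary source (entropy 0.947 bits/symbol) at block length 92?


log2|A_typical| = nH = 92 * 0.947 = 87.124, so |A_typical| ~ 2^87.124 = 1.686e+26

1.686e+26


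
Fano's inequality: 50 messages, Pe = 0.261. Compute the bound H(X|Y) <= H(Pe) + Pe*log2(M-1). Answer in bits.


H(Pe) = -Pe*log2(Pe) - (1-Pe)*log2(1-Pe) = -0.261*log2(0.261) - 0.739*log2(0.739) = 0.505786 + 0.322465 = 0.8283. Pe*log2(M-1) = 0.261*log2(49) = 1.465439. Bound = H(Pe) + Pe*log2(M-1) = 0.505786 + 0.322465 + 1.465439 = 2.2937

2.2937 bits


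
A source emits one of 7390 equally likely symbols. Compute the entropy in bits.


H = log2(n) = log2(7390) = 12.8514

12.8514 bits


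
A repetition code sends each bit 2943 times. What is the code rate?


Rate = k/n = 1/2943

1/2943


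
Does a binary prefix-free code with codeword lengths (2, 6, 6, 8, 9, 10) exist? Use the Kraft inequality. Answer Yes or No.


Kraft sum = sum(2^(-l_i)) = 0.2881, need <= 1. Result: satisfied (a binary prefix-free code with these lengths exists)

Yes


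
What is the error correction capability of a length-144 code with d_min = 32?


Correction capability = floor((d-1)/2) = floor((32-1)/2) = 15

15 errors


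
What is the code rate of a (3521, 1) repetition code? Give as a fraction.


Rate = k/n = 1/3521

1/3521


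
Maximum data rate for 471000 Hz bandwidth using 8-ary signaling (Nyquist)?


Rate = 2 * B * log2(M) = 2 * 471000 * 3.0 = 2826000.0

2826000.0 bps


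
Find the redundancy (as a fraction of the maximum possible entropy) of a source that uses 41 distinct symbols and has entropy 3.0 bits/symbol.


H_max = log2(K) = log2(41) = 5.3576 bits/symbol. Redundancy = 1 - H/H_max = 1 - 3.0/5.3576 = 1 - 0.56 = 0.44

0.44


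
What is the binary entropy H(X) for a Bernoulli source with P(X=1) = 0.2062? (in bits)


H = -p*log2(p) - (1-p)*log2(1-p). -0.2062*log2(0.2062) = 0.469700; -0.7938*log2(0.7938) = 0.264456. H = 0.469700 + 0.264456 = 0.7342

0.7342 bits


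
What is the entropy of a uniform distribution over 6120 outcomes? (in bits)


H = log2(n) = log2(6120) = 12.5793

12.5793 bits


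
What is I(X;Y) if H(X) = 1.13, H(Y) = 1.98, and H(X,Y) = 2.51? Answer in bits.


I(X;Y) = H(X) + H(Y) - H(X,Y) = 1.13 + 1.98 - 2.51 = 0.6

0.6 bits


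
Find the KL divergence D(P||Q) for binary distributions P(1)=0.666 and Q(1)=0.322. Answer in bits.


KL = p*log2(p/q) + (1-p)*log2((1-p)/(1-q)) = 0.666*log2(0.666/0.322) + 0.334*log2(0.334/0.678) = 0.3571

0.3571 bits


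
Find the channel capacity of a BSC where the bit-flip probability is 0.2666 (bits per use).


H(p) = -p*log2(p) - (1-p)*log2(1-p) = -0.2666*log2(0.2666) - 0.7334*log2(0.7334) = 0.508473 + 0.328070 = 0.8365. C = 1 - H(p) = 1 - 0.8365 = 0.1635

0.1635 bits


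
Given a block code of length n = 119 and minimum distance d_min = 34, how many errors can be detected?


Detection capability = d_min - 1 = 34 - 1 = 33

33 errors


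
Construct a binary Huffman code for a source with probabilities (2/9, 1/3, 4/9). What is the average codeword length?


Huffman construction (repeatedly merge the two least-probable nodes; each merge adds 1 bit to every symbol beneath it): 2/9 + 1/3 = 5/9; 4/9 + 5/9 = 1. Resulting codeword lengths (in the order the probabilities were given): (2, 2, 1). L_avg = sum(p_i * l_i) = 2/9*2 + 1/3*2 + 4/9*1 = 14/9 = 1.5556

1.5556 bits


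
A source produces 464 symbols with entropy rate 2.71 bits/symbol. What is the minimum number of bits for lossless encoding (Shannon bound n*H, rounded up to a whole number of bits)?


Minimum bits >= n * H = 464 * 2.71 = 1257.44, rounded up to a whole number of bits = 1258

1258 bits


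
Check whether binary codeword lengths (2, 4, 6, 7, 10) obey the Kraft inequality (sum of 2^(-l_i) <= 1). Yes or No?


Kraft sum = sum(2^(-l_i)) = 0.3369, need <= 1. Result: satisfied (a binary prefix-free code with these lengths exists)

Yes


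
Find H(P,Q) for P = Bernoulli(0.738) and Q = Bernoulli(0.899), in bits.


H(P,Q) = -p*log2(q) - (1-p)*log2(1-q). -0.738*log2(0.899) = 0.113362; -0.262*log2(0.101) = 0.866584. H(P,Q) = 0.113362 + 0.866584 = 0.9799

0.9799 bits


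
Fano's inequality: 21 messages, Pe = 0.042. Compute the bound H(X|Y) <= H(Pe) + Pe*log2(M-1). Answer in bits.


H(Pe) = -Pe*log2(Pe) - (1-Pe)*log2(1-Pe) = -0.042*log2(0.042) - 0.958*log2(0.958) = 0.192086 + 0.059303 = 0.2514. Pe*log2(M-1) = 0.042*log2(20) = 0.181521. Bound = H(Pe) + Pe*log2(M-1) = 0.192086 + 0.059303 + 0.181521 = 0.4329

0.4329 bits


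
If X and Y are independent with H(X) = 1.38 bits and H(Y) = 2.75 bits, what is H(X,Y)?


For independent variables, H(X,Y) = H(X) + H(Y) = 1.38 + 2.75 = 4.13

4.13 bits


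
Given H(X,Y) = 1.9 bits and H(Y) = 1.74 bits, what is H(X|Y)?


H(X|Y) = H(X,Y) - H(Y) = 1.9 - 1.74 = 0.16

0.16 bits


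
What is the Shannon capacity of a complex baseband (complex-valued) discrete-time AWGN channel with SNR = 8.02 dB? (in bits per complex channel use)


SNR_linear = 10^(8.02/10) = 6.3387; C = log2(1 + SNR_linear) = log2(1 + 6.3387) = 2.8755

2.8755 bits/channel use


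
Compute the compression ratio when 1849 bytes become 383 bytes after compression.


Ratio = original / compressed = 1849 / 383 = 4.8277

4.8277


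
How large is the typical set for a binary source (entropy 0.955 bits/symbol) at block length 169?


log2|A_typical| = nH = 169 * 0.955 = 161.395, so |A_typical| ~ 2^161.395 = 3.844e+48

3.844e+48


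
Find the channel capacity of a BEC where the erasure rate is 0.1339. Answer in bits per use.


C = 1 - epsilon = 1 - 0.1339 = 0.8661

0.8661 bits


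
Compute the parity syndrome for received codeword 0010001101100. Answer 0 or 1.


Syndrome = XOR of all bits = 0 XOR 0 XOR 1 XOR 0 XOR 0 XOR 0 XOR 1 XOR 1 XOR 0 XOR 1 XOR 1 XOR 0 XOR 0 = 1

1


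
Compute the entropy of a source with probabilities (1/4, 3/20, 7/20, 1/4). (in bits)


H = -sum(p_i * log2(p_i)). Terms: -(1/4)*log2(1/4) = 0.500000; -(3/20)*log2(3/20) = 0.410545; -(7/20)*log2(7/20) = 0.530101; -(1/4)*log2(1/4) = 0.500000. H = 0.500000 + 0.410545 + 0.530101 + 0.500000 = 1.9406

1.9406 bits


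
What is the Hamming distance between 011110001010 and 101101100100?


Count differing positions: ^ ^ . . ^ ^ ^ . ^ ^ ^ . = 8 differences

8


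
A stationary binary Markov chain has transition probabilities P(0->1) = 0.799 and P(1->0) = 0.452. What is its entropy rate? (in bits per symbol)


Stationary distribution: pi_0 = p10/(p01+p10) = 0.3613, pi_1 = 0.6387. Entropy rate H' = pi_0*H(p01) + pi_1*H(p10) = 0.3613*0.7239 + 0.6387*0.9933 = 0.896

0.896 bits/symbol


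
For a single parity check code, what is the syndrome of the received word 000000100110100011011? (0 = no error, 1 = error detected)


Syndrome = XOR of all bits = 0 XOR 0 XOR 0 XOR 0 XOR 0 XOR 0 XOR 1 XOR 0 XOR 0 XOR 1 XOR 1 XOR 0 XOR 1 XOR 0 XOR 0 XOR 0 XOR 1 XOR 1 XOR 0 XOR 1 XOR 1 = 0

0


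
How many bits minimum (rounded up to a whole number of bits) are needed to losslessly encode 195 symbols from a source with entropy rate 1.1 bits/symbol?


Minimum bits >= n * H = 195 * 1.1 = 214.5, rounded up to a whole number of bits = 215

215 bits


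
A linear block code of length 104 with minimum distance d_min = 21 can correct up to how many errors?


Correction capability = floor((d-1)/2) = floor((21-1)/2) = 10

10 errors


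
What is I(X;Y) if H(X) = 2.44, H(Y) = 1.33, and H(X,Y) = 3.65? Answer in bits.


I(X;Y) = H(X) + H(Y) - H(X,Y) = 2.44 + 1.33 - 3.65 = 0.12

0.12 bits


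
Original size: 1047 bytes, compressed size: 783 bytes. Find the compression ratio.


Ratio = original / compressed = 1047 / 783 = 1.3372

1.3372


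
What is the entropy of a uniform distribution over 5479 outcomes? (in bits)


H = log2(n) = log2(5479) = 12.4197

12.4197 bits


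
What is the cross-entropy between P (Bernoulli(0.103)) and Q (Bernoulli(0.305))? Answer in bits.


H(P,Q) = -p*log2(q) - (1-p)*log2(1-q). -0.103*log2(0.305) = 0.176451; -0.897*log2(0.695) = 0.470849. H(P,Q) = 0.176451 + 0.470849 = 0.6473

0.6473 bits


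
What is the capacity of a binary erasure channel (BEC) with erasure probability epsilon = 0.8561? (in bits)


C = 1 - epsilon = 1 - 0.8561 = 0.1439

0.1439 bits


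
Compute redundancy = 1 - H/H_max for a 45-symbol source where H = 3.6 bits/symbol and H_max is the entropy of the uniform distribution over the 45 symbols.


H_max = log2(K) = log2(45) = 5.4919 bits/symbol. Redundancy = 1 - H/H_max = 1 - 3.6/5.4919 = 1 - 0.6555 = 0.3445

0.3445


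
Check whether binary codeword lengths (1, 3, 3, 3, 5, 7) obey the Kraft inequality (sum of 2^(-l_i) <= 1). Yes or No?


Kraft sum = sum(2^(-l_i)) = 0.9141, need <= 1. Result: satisfied (a binary prefix-free code with these lengths exists)

Yes


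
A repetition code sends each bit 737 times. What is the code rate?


Rate = k/n = 1/737

1/737


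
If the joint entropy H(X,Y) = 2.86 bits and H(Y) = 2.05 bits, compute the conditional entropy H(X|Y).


H(X|Y) = H(X,Y) - H(Y) = 2.86 - 2.05 = 0.81

0.81 bits


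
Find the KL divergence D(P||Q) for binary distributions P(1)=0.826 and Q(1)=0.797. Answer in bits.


KL = p*log2(p/q) + (1-p)*log2((1-p)/(1-q)) = 0.826*log2(0.826/0.797) + 0.174*log2(0.174/0.203) = 0.0039

0.0039 bits


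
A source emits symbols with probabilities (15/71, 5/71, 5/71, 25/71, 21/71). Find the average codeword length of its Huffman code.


Huffman construction (repeatedly merge the two least-probable nodes; each merge adds 1 bit to every symbol beneath it): 5/71 + 5/71 = 10/71; 10/71 + 15/71 = 25/71; 21/71 + 25/71 = 46/71; 25/71 + 46/71 = 1. Resulting codeword lengths (in the order the probabilities were given): (2, 3, 3, 2, 2). L_avg = sum(p_i * l_i) = 15/71*2 + 5/71*3 + 5/71*3 + 25/71*2 + 21/71*2 = 152/71 = 2.1408

2.1408 bits


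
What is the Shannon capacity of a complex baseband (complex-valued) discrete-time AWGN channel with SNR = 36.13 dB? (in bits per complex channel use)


SNR_linear = 10^(36.13/10) = 4102.041; C = log2(1 + SNR_linear) = log2(1 + 4102.041) = 12.0025

12.0025 bits/channel use


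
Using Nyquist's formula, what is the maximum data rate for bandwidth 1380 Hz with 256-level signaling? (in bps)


Rate = 2 * B * log2(M) = 2 * 1380 * 8.0 = 22080.0

22080.0 bps


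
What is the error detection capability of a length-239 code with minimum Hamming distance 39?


Detection capability = d_min - 1 = 39 - 1 = 38

38 errors


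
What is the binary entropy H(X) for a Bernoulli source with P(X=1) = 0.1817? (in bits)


H = -p*log2(p) - (1-p)*log2(1-p). -0.1817*log2(0.1817) = 0.447049; -0.8183*log2(0.8183) = 0.236733. H = 0.447049 + 0.236733 = 0.6838

0.6838 bits


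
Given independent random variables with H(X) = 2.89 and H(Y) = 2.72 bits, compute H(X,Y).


For independent variables, H(X,Y) = H(X) + H(Y) = 2.89 + 2.72 = 5.61

5.61 bits


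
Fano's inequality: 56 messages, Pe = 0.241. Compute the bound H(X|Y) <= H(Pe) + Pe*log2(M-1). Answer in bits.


H(Pe) = -Pe*log2(Pe) - (1-Pe)*log2(1-Pe) = -0.241*log2(0.241) - 0.759*log2(0.759) = 0.494748 + 0.301952 = 0.7967. Pe*log2(M-1) = 0.241*log2(55) = 1.393308. Bound = H(Pe) + Pe*log2(M-1) = 0.494748 + 0.301952 + 1.393308 = 2.19

2.19 bits


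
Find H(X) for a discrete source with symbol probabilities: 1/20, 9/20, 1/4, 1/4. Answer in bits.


H = -sum(p_i * log2(p_i)). Terms: -(1/20)*log2(1/20) = 0.216096; -(9/20)*log2(9/20) = 0.518401; -(1/4)*log2(1/4) = 0.500000; -(1/4)*log2(1/4) = 0.500000. H = 0.216096 + 0.518401 + 0.500000 + 0.500000 = 1.7345

1.7345 bits


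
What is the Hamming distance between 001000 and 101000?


Count differing positions: ^ . . . . . = 1 differences

1


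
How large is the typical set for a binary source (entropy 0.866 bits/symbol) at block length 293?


log2|A_typical| = nH = 293 * 0.866 = 253.738, so |A_typical| ~ 2^253.738 = 2.414e+76

2.414e+76


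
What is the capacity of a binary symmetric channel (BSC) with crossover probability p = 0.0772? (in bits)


H(p) = -p*log2(p) - (1-p)*log2(1-p) = -0.0772*log2(0.0772) - 0.9228*log2(0.9228) = 0.285274 + 0.106962 = 0.3922. C = 1 - H(p) = 1 - 0.3922 = 0.6078

0.6078 bits


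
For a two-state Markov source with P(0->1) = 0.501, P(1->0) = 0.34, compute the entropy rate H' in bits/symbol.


Stationary distribution: pi_0 = p10/(p01+p10) = 0.4043, pi_1 = 0.5957. Entropy rate H' = pi_0*H(p01) + pi_1*H(p10) = 0.4043*1.0 + 0.5957*0.9248 = 0.9552

0.9552 bits/symbol


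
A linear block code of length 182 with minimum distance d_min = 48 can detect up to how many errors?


Detection capability = d_min - 1 = 48 - 1 = 47

47 errors


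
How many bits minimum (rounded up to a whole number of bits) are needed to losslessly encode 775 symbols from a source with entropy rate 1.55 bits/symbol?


Minimum bits >= n * H = 775 * 1.55 = 1201.25, rounded up to a whole number of bits = 1202

1202 bits


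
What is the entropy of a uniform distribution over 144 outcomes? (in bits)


H = log2(n) = log2(144) = 7.1699

7.1699 bits


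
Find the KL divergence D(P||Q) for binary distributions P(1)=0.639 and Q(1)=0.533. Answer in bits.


KL = p*log2(p/q) + (1-p)*log2((1-p)/(1-q)) = 0.639*log2(0.639/0.533) + 0.361*log2(0.361/0.467) = 0.0331

0.0331 bits


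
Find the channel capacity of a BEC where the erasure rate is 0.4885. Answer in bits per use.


C = 1 - epsilon = 1 - 0.4885 = 0.5115

0.5115 bits


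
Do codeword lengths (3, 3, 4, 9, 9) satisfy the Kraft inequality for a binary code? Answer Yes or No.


Kraft sum = sum(2^(-l_i)) = 0.3164, need <= 1. Result: satisfied (a binary prefix-free code with these lengths exists)

Yes


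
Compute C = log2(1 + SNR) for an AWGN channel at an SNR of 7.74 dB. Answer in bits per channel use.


SNR_linear = 10^(7.74/10) = 5.9429; C = log2(1 + SNR_linear) = log2(1 + 5.9429) = 2.7955

2.7955 bits/channel use


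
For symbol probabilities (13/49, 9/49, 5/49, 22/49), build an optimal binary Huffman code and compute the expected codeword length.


Huffman construction (repeatedly merge the two least-probable nodes; each merge adds 1 bit to every symbol beneath it): 5/49 + 9/49 = 2/7; 13/49 + 2/7 = 27/49; 22/49 + 27/49 = 1. Resulting codeword lengths (in the order the probabilities were given): (2, 3, 3, 1). L_avg = sum(p_i * l_i) = 13/49*2 + 9/49*3 + 5/49*3 + 22/49*1 = 90/49 = 1.8367

1.8367 bits


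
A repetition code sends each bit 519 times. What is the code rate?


Rate = k/n = 1/519

1/519


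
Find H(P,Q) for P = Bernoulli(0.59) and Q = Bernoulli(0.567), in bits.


H(P,Q) = -p*log2(q) - (1-p)*log2(1-q). -0.59*log2(0.567) = 0.482962; -0.41*log2(0.433) = 0.495100. H(P,Q) = 0.482962 + 0.495100 = 0.9781

0.9781 bits


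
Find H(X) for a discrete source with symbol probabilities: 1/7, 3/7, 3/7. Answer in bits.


H = -sum(p_i * log2(p_i)). Terms: -(1/7)*log2(1/7) = 0.401051; -(3/7)*log2(3/7) = 0.523882; -(3/7)*log2(3/7) = 0.523882. H = 0.401051 + 0.523882 + 0.523882 = 1.4488

1.4488 bits


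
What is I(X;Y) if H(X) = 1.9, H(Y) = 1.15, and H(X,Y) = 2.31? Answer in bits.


I(X;Y) = H(X) + H(Y) - H(X,Y) = 1.9 + 1.15 - 2.31 = 0.74

0.74 bits


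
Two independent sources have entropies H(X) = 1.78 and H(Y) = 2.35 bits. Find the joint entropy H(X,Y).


For independent variables, H(X,Y) = H(X) + H(Y) = 1.78 + 2.35 = 4.13

4.13 bits


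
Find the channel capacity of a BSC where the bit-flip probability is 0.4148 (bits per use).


H(p) = -p*log2(p) - (1-p)*log2(1-p) = -0.4148*log2(0.4148) - 0.5852*log2(0.5852) = 0.526594 + 0.452359 = 0.979. C = 1 - H(p) = 1 - 0.979 = 0.021

0.021 bits


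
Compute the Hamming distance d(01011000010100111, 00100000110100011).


Count differing positions: . ^ ^ ^ ^ . . . ^ . . . . . ^ . . = 6 differences

6


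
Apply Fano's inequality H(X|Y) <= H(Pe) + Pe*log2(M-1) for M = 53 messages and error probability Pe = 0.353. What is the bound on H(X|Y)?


H(Pe) = -Pe*log2(Pe) - (1-Pe)*log2(1-Pe) = -0.353*log2(0.353) - 0.647*log2(0.647) = 0.530298 + 0.406421 = 0.9367. Pe*log2(M-1) = 0.353*log2(52) = 2.012255. Bound = H(Pe) + Pe*log2(M-1) = 0.530298 + 0.406421 + 2.012255 = 2.949

2.949 bits


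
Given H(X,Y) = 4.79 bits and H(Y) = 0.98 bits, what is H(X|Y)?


H(X|Y) = H(X,Y) - H(Y) = 4.79 - 0.98 = 3.81

3.81 bits


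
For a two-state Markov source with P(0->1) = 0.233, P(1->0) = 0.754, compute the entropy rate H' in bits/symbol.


Stationary distribution: pi_0 = p10/(p01+p10) = 0.7639, pi_1 = 0.2361. Entropy rate H' = pi_0*H(p01) + pi_1*H(p10) = 0.7639*0.7832 + 0.2361*0.8049 = 0.7883

0.7883 bits/symbol


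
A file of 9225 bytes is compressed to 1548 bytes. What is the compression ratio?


Ratio = original / compressed = 9225 / 1548 = 5.9593

5.9593


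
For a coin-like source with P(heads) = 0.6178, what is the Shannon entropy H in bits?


H = -p*log2(p) - (1-p)*log2(1-p). -0.6178*log2(0.6178) = 0.429240; -0.3822*log2(0.3822) = 0.530341. H = 0.429240 + 0.530341 = 0.9596

0.9596 bits


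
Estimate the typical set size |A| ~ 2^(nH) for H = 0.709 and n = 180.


log2|A_typical| = nH = 180 * 0.709 = 127.62, so |A_typical| ~ 2^127.62 = 2.615e+38

2.615e+38


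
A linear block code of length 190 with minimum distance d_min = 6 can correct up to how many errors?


Correction capability = floor((d-1)/2) = floor((6-1)/2) = 2

2 errors


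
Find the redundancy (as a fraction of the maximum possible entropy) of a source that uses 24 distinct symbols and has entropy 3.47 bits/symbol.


H_max = log2(K) = log2(24) = 4.585 bits/symbol. Redundancy = 1 - H/H_max = 1 - 3.47/4.585 = 1 - 0.7568 = 0.2432

0.2432


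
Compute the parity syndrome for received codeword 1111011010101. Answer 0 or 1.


Syndrome = XOR of all bits = 1 XOR 1 XOR 1 XOR 1 XOR 0 XOR 1 XOR 1 XOR 0 XOR 1 XOR 0 XOR 1 XOR 0 XOR 1 = 1

1


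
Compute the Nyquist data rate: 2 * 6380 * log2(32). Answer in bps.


Rate = 2 * B * log2(M) = 2 * 6380 * 5.0 = 63800.0

63800.0 bps


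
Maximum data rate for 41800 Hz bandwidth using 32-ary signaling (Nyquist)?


Rate = 2 * B * log2(M) = 2 * 41800 * 5.0 = 418000.0

418000.0 bps


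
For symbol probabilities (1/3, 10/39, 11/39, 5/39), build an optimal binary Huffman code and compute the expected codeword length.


Huffman construction (repeatedly merge the two least-probable nodes; each merge adds 1 bit to every symbol beneath it): 5/39 + 10/39 = 5/13; 11/39 + 1/3 = 8/13; 5/13 + 8/13 = 1. Resulting codeword lengths (in the order the probabilities were given): (2, 2, 2, 2). L_avg = sum(p_i * l_i) = 1/3*2 + 10/39*2 + 11/39*2 + 5/39*2 = 2

2.0 bits


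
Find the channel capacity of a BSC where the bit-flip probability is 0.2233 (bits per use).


H(p) = -p*log2(p) - (1-p)*log2(1-p) = -0.2233*log2(0.2233) - 0.7767*log2(0.7767) = 0.482986 + 0.283162 = 0.7661. C = 1 - H(p) = 1 - 0.7661 = 0.2339

0.2339 bits


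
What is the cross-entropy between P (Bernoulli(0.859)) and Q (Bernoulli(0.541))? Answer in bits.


H(P,Q) = -p*log2(q) - (1-p)*log2(1-q). -0.859*log2(0.541) = 0.761331; -0.141*log2(0.459) = 0.158404. H(P,Q) = 0.761331 + 0.158404 = 0.9197

0.9197 bits


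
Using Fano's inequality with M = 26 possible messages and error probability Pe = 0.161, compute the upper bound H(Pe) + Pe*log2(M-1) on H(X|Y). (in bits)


H(Pe) = -Pe*log2(Pe) - (1-Pe)*log2(1-Pe) = -0.161*log2(0.161) - 0.839*log2(0.839) = 0.424214 + 0.212483 = 0.6367. Pe*log2(M-1) = 0.161*log2(25) = 0.747661. Bound = H(Pe) + Pe*log2(M-1) = 0.424214 + 0.212483 + 0.747661 = 1.3844

1.3844 bits


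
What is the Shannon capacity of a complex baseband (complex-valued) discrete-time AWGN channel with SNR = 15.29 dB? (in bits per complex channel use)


SNR_linear = 10^(15.29/10) = 33.8065; C = log2(1 + SNR_linear) = log2(1 + 33.8065) = 5.1213

5.1213 bits/channel use


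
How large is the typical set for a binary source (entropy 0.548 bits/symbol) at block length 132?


log2|A_typical| = nH = 132 * 0.548 = 72.336, so |A_typical| ~ 2^72.336 = 5.961e+21

5.961e+21


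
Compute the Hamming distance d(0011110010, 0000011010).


Count differing positions: . . ^ ^ ^ . ^ . . . = 4 differences

4


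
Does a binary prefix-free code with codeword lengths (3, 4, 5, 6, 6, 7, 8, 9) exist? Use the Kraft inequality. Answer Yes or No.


Kraft sum = sum(2^(-l_i)) = 0.2637, need <= 1. Result: satisfied (a binary prefix-free code with these lengths exists)

Yes


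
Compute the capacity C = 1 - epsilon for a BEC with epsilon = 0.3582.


C = 1 - epsilon = 1 - 0.3582 = 0.6418

0.6418 bits


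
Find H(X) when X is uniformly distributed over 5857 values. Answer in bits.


H = log2(n) = log2(5857) = 12.5159

12.5159 bits


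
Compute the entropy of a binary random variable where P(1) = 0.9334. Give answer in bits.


H = -p*log2(p) - (1-p)*log2(1-p). -0.9334*log2(0.9334) = 0.092810; -0.0666*log2(0.0666) = 0.260295. H = 0.092810 + 0.260295 = 0.3531

0.3531 bits


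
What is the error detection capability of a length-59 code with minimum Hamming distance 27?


Detection capability = d_min - 1 = 27 - 1 = 26

26 errors
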